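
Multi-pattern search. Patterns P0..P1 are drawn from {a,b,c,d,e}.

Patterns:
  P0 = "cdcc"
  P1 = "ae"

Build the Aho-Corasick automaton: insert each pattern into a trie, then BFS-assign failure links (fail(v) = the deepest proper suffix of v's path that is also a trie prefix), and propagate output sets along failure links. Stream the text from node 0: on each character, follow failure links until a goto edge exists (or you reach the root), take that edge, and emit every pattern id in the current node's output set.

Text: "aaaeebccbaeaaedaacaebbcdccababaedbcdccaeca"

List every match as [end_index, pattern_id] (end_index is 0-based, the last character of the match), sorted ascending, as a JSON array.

Build:
Trie nodes:
  0='ε' goto a→5 c→1
  1='c' goto d→2
  2='cd' goto c→3
  3='cdc' goto c→4
  4='cdcc' goto ·  ←P0
  5='a' goto e→6
  6='ae' goto ·  ←P1

BFS fail/out derivation:
  fail(1) 'c': from fail(0)=0 chase 'c': 0 ⇒ 0;  out=∅∪out(0)=∅
  fail(5) 'a': from fail(0)=0 chase 'a': 0 ⇒ 0;  out=∅∪out(0)=∅
  fail(2) 'cd': from fail(1)=0 chase 'd': 0 ⇒ 0;  out=∅∪out(0)=∅
  fail(6) 'ae': from fail(5)=0 chase 'e': 0 ⇒ 0;  out={1}∪out(0)={1}
  fail(3) 'cdc': from fail(2)=0 chase 'c': 0 ⇒ 1;  out=∅∪out(1)=∅
  fail(4) 'cdcc': from fail(3)=1 chase 'c': 1→0 ⇒ 1;  out={0}∪out(1)={0}

Run:
i=0 'a': node 0→5
i=1 'a': node 5→5 (via fail)
i=2 'a': node 5→5 (via fail)
i=3 'e': node 5→6  → match P1@[2:3]
i=4 'e': node 6→0 (via fail)
i=5 'b': node 0→0
i=6 'c': node 0→1
i=7 'c': node 1→1 (via fail)
i=8 'b': node 1→0 (via fail)
i=9 'a': node 0→5
i=10 'e': node 5→6  → match P1@[9:10]
i=11 'a': node 6→5 (via fail)
i=12 'a': node 5→5 (via fail)
i=13 'e': node 5→6  → match P1@[12:13]
i=14 'd': node 6→0 (via fail)
i=15 'a': node 0→5
i=16 'a': node 5→5 (via fail)
i=17 'c': node 5→1 (via fail)
i=18 'a': node 1→5 (via fail)
i=19 'e': node 5→6  → match P1@[18:19]
i=20 'b': node 6→0 (via fail)
i=21 'b': node 0→0
i=22 'c': node 0→1
i=23 'd': node 1→2
i=24 'c': node 2→3
i=25 'c': node 3→4  → match P0@[22:25]
i=26 'a': node 4→5 (via fail)
i=27 'b': node 5→0 (via fail)
i=28 'a': node 0→5
i=29 'b': node 5→0 (via fail)
i=30 'a': node 0→5
i=31 'e': node 5→6  → match P1@[30:31]
i=32 'd': node 6→0 (via fail)
i=33 'b': node 0→0
i=34 'c': node 0→1
i=35 'd': node 1→2
i=36 'c': node 2→3
i=37 'c': node 3→4  → match P0@[34:37]
i=38 'a': node 4→5 (via fail)
i=39 'e': node 5→6  → match P1@[38:39]
i=40 'c': node 6→1 (via fail)
i=41 'a': node 1→5 (via fail)

Result: [[3,1],[10,1],[13,1],[19,1],[25,0],[31,1],[37,0],[39,1]]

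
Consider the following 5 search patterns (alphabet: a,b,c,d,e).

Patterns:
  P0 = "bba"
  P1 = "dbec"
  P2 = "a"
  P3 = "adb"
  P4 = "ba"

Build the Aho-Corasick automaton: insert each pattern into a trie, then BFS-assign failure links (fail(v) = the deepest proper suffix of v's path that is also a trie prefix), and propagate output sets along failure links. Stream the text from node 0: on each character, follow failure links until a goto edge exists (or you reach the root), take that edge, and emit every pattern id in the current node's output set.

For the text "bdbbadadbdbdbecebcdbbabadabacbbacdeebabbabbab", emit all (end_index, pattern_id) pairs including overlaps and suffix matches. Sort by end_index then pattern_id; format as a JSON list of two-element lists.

Build automaton:
Trie (insert patterns):
  0='ε' goto a→8 b→1 d→4
  1='b' goto a→11 b→2
  2='bb' goto a→3
  3='bba' goto ·  [P0 ends]
  4='d' goto b→5
  5='db' goto e→6
  6='dbe' goto c→7
  7='dbec' goto ·  [P1 ends]
  8='a' goto d→9  [P2 ends]
  9='ad' goto b→10
  10='adb' goto ·  [P3 ends]
  11='ba' goto ·  [P4 ends]

BFS fail/out derivation:
  fail(1) 'b': from fail(0)=0 chase 'b': 0 ⇒ 0;  out=∅∪out(0)=∅
  fail(4) 'd': from fail(0)=0 chase 'd': 0 ⇒ 0;  out=∅∪out(0)=∅
  fail(8) 'a': from fail(0)=0 chase 'a': 0 ⇒ 0;  out={2}∪out(0)={2}
  fail(2) 'bb': from fail(1)=0 chase 'b': 0 ⇒ 1;  out=∅∪out(1)=∅
  fail(5) 'db': from fail(4)=0 chase 'b': 0 ⇒ 1;  out=∅∪out(1)=∅
  fail(9) 'ad': from fail(8)=0 chase 'd': 0 ⇒ 4;  out=∅∪out(4)=∅
  fail(11) 'ba': from fail(1)=0 chase 'a': 0 ⇒ 8;  out={4}∪out(8)={2,4}
  fail(3) 'bba': from fail(2)=1 chase 'a': 1 ⇒ 11;  out={0}∪out(11)={0,2,4}
  fail(6) 'dbe': from fail(5)=1 chase 'e': 1→0 ⇒ 0;  out=∅∪out(0)=∅
  fail(10) 'adb': from fail(9)=4 chase 'b': 4 ⇒ 5;  out={3}∪out(5)={3}
  fail(7) 'dbec': from fail(6)=0 chase 'c': 0 ⇒ 0;  out={1}∪out(0)={1}

Scan:
pos 0 'b': at 1
pos 1 'd': at 4 (via fail)
pos 2 'b': at 5
pos 3 'b': at 2 (via fail)
pos 4 'a': at 3  emit P0@[2:4],P2@[4:4],P4@[3:4]
pos 5 'd': at 9 (via fail)
pos 6 'a': at 8 (via fail)  emit P2@[6:6]
pos 7 'd': at 9
pos 8 'b': at 10  emit P3@[6:8]
pos 9 'd': at 4 (via fail)
pos 10 'b': at 5
pos 11 'd': at 4 (via fail)
pos 12 'b': at 5
pos 13 'e': at 6
pos 14 'c': at 7  emit P1@[11:14]
pos 15 'e': at 0 (via fail)
pos 16 'b': at 1
pos 17 'c': at 0 (via fail)
pos 18 'd': at 4
pos 19 'b': at 5
pos 20 'b': at 2 (via fail)
pos 21 'a': at 3  emit P0@[19:21],P2@[21:21],P4@[20:21]
pos 22 'b': at 1 (via fail)
pos 23 'a': at 11  emit P2@[23:23],P4@[22:23]
pos 24 'd': at 9 (via fail)
pos 25 'a': at 8 (via fail)  emit P2@[25:25]
pos 26 'b': at 1 (via fail)
pos 27 'a': at 11  emit P2@[27:27],P4@[26:27]
pos 28 'c': at 0 (via fail)
pos 29 'b': at 1
pos 30 'b': at 2
pos 31 'a': at 3  emit P0@[29:31],P2@[31:31],P4@[30:31]
pos 32 'c': at 0 (via fail)
pos 33 'd': at 4
pos 34 'e': at 0 (via fail)
pos 35 'e': at 0
pos 36 'b': at 1
pos 37 'a': at 11  emit P2@[37:37],P4@[36:37]
pos 38 'b': at 1 (via fail)
pos 39 'b': at 2
pos 40 'a': at 3  emit P0@[38:40],P2@[40:40],P4@[39:40]
pos 41 'b': at 1 (via fail)
pos 42 'b': at 2
pos 43 'a': at 3  emit P0@[41:43],P2@[43:43],P4@[42:43]
pos 44 'b': at 1 (via fail)

Matches: [[4,0],[4,2],[4,4],[6,2],[8,3],[14,1],[21,0],[21,2],[21,4],[23,2],[23,4],[25,2],[27,2],[27,4],[31,0],[31,2],[31,4],[37,2],[37,4],[40,0],[40,2],[40,4],[43,0],[43,2],[43,4]]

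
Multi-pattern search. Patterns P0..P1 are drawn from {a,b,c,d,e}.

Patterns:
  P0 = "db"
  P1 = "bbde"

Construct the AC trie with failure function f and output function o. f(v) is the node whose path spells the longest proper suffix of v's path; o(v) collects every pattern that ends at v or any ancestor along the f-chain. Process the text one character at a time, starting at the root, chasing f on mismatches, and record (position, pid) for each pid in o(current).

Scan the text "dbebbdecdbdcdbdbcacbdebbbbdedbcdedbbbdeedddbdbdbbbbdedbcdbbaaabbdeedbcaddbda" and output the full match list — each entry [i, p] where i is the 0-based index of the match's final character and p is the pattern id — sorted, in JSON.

Build:
Trie nodes:
  n0 'ε': b→3 d→1
  n1 'd': b→2
  n2 'db': ·  [P0 ends]
  n3 'b': b→4
  n4 'bb': d→5
  n5 'bbd': e→6
  n6 'bbde': ·  [P1 ends]

Failure links (BFS by depth):
  n1('d'): parent n0 fail=0; on 'd' 0 → fail=0;  out ∅∪∅=∅
  n3('b'): parent n0 fail=0; on 'b' 0 → fail=0;  out ∅∪∅=∅
  n2('db'): parent n1 fail=0; on 'b' 0 → fail=3;  out {0}∪∅={0}
  n4('bb'): parent n3 fail=0; on 'b' 0 → fail=3;  out ∅∪∅=∅
  n5('bbd'): parent n4 fail=3; on 'd' 3→0 → fail=1;  out ∅∪∅=∅
  n6('bbde'): parent n5 fail=1; on 'e' 1→0 → fail=0;  out {1}∪∅={1}

Scan:
pos 0 'd': at 1
pos 1 'b': at 2  ** P0@[0:1]
pos 2 'e': at 0 (via fail)
pos 3 'b': at 3
pos 4 'b': at 4
pos 5 'd': at 5
pos 6 'e': at 6  ** P1@[3:6]
pos 7 'c': at 0 (via fail)
pos 8 'd': at 1
pos 9 'b': at 2  ** P0@[8:9]
pos 10 'd': at 1 (via fail)
pos 11 'c': at 0 (via fail)
pos 12 'd': at 1
pos 13 'b': at 2  ** P0@[12:13]
pos 14 'd': at 1 (via fail)
pos 15 'b': at 2  ** P0@[14:15]
pos 16 'c': at 0 (via fail)
pos 17 'a': at 0
pos 18 'c': at 0
pos 19 'b': at 3
pos 20 'd': at 1 (via fail)
pos 21 'e': at 0 (via fail)
pos 22 'b': at 3
pos 23 'b': at 4
pos 24 'b': at 4 (via fail)
pos 25 'b': at 4 (via fail)
pos 26 'd': at 5
pos 27 'e': at 6  ** P1@[24:27]
pos 28 'd': at 1 (via fail)
pos 29 'b': at 2  ** P0@[28:29]
pos 30 'c': at 0 (via fail)
pos 31 'd': at 1
pos 32 'e': at 0 (via fail)
pos 33 'd': at 1
pos 34 'b': at 2  ** P0@[33:34]
pos 35 'b': at 4 (via fail)
pos 36 'b': at 4 (via fail)
pos 37 'd': at 5
pos 38 'e': at 6  ** P1@[35:38]
pos 39 'e': at 0 (via fail)
pos 40 'd': at 1
pos 41 'd': at 1 (via fail)
pos 42 'd': at 1 (via fail)
pos 43 'b': at 2  ** P0@[42:43]
pos 44 'd': at 1 (via fail)
pos 45 'b': at 2  ** P0@[44:45]
pos 46 'd': at 1 (via fail)
pos 47 'b': at 2  ** P0@[46:47]
pos 48 'b': at 4 (via fail)
pos 49 'b': at 4 (via fail)
pos 50 'b': at 4 (via fail)
pos 51 'd': at 5
pos 52 'e': at 6  ** P1@[49:52]
pos 53 'd': at 1 (via fail)
pos 54 'b': at 2  ** P0@[53:54]
pos 55 'c': at 0 (via fail)
pos 56 'd': at 1
pos 57 'b': at 2  ** P0@[56:57]
pos 58 'b': at 4 (via fail)
pos 59 'a': at 0 (via fail)
pos 60 'a': at 0
pos 61 'a': at 0
pos 62 'b': at 3
pos 63 'b': at 4
pos 64 'd': at 5
pos 65 'e': at 6  ** P1@[62:65]
pos 66 'e': at 0 (via fail)
pos 67 'd': at 1
pos 68 'b': at 2  ** P0@[67:68]
pos 69 'c': at 0 (via fail)
pos 70 'a': at 0
pos 71 'd': at 1
pos 72 'd': at 1 (via fail)
pos 73 'b': at 2  ** P0@[72:73]
pos 74 'd': at 1 (via fail)
pos 75 'a': at 0 (via fail)

Matches: [[1,0],[6,1],[9,0],[13,0],[15,0],[27,1],[29,0],[34,0],[38,1],[43,0],[45,0],[47,0],[52,1],[54,0],[57,0],[65,1],[68,0],[73,0]]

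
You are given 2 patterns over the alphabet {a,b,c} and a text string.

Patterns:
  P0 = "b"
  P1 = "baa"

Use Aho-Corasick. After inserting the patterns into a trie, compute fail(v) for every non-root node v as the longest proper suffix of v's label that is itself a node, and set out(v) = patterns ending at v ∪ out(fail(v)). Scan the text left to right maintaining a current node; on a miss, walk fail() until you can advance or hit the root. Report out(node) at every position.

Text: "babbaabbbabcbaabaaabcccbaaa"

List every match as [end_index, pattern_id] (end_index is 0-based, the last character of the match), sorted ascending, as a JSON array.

Build:
Trie nodes:
  0='ε' goto b→1
  1='b' goto a→2  [P0 ends]
  2='ba' goto a→3
  3='baa' goto ·  [P1 ends]

BFS fail/out derivation:
  fail(1) 'b': from fail(0)=0 chase 'b': 0 ⇒ 0;  out={0}∪out(0)={0}
  fail(2) 'ba': from fail(1)=0 chase 'a': 0 ⇒ 0;  out=∅∪out(0)=∅
  fail(3) 'baa': from fail(2)=0 chase 'a': 0 ⇒ 0;  out={1}∪out(0)={1}

Scan:
[0] read 'b'  n0⇒n1  ** P0@[0:0]
[1] read 'a'  n1⇒n2
[2] read 'b'  n2⇒n1 (fail-walked)  ** P0@[2:2]
[3] read 'b'  n1⇒n1 (fail-walked)  ** P0@[3:3]
[4] read 'a'  n1⇒n2
[5] read 'a'  n2⇒n3  ** P1@[3:5]
[6] read 'b'  n3⇒n1 (fail-walked)  ** P0@[6:6]
[7] read 'b'  n1⇒n1 (fail-walked)  ** P0@[7:7]
[8] read 'b'  n1⇒n1 (fail-walked)  ** P0@[8:8]
[9] read 'a'  n1⇒n2
[10] read 'b'  n2⇒n1 (fail-walked)  ** P0@[10:10]
[11] read 'c'  n1⇒n0 (fail-walked)
[12] read 'b'  n0⇒n1  ** P0@[12:12]
[13] read 'a'  n1⇒n2
[14] read 'a'  n2⇒n3  ** P1@[12:14]
[15] read 'b'  n3⇒n1 (fail-walked)  ** P0@[15:15]
[16] read 'a'  n1⇒n2
[17] read 'a'  n2⇒n3  ** P1@[15:17]
[18] read 'a'  n3⇒n0 (fail-walked)
[19] read 'b'  n0⇒n1  ** P0@[19:19]
[20] read 'c'  n1⇒n0 (fail-walked)
[21] read 'c'  n0⇒n0
[22] read 'c'  n0⇒n0
[23] read 'b'  n0⇒n1  ** P0@[23:23]
[24] read 'a'  n1⇒n2
[25] read 'a'  n2⇒n3  ** P1@[23:25]
[26] read 'a'  n3⇒n0 (fail-walked)

All matches (sorted): [[0,0],[2,0],[3,0],[5,1],[6,0],[7,0],[8,0],[10,0],[12,0],[14,1],[15,0],[17,1],[19,0],[23,0],[25,1]]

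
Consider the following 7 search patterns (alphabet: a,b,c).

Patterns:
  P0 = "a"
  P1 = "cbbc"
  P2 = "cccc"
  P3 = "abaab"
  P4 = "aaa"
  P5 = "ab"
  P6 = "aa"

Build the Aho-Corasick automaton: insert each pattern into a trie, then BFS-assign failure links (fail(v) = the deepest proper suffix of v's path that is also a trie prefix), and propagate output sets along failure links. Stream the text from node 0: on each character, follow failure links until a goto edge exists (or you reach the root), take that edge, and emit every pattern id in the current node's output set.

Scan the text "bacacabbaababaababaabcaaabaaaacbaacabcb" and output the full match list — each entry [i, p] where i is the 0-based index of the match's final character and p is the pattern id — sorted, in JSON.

Build automaton:
Trie (insert patterns):
  0='ε' goto a→1 c→2
  1='a' goto a→13 b→9  [P0 ends]
  2='c' goto b→3 c→6
  3='cb' goto b→4
  4='cbb' goto c→5
  5='cbbc' goto ·  [P1 ends]
  6='cc' goto c→7
  7='ccc' goto c→8
  8='cccc' goto ·  [P2 ends]
  9='ab' goto a→10  [P5 ends]
  10='aba' goto a→11
  11='abaa' goto b→12
  12='abaab' goto ·  [P3 ends]
  13='aa' goto a→14  [P6 ends]
  14='aaa' goto ·  [P4 ends]

BFS fail/out derivation:
  n1('a'): parent n0 fail=0; on 'a' 0 → fail=0;  out {0}∪∅={0}
  n2('c'): parent n0 fail=0; on 'c' 0 → fail=0;  out ∅∪∅=∅
  n3('cb'): parent n2 fail=0; on 'b' 0 → fail=0;  out ∅∪∅=∅
  n6('cc'): parent n2 fail=0; on 'c' 0 → fail=2;  out ∅∪∅=∅
  n9('ab'): parent n1 fail=0; on 'b' 0 → fail=0;  out {5}∪∅={5}
  n13('aa'): parent n1 fail=0; on 'a' 0 → fail=1;  out {6}∪{0}={0,6}
  n4('cbb'): parent n3 fail=0; on 'b' 0 → fail=0;  out ∅∪∅=∅
  n7('ccc'): parent n6 fail=2; on 'c' 2 → fail=6;  out ∅∪∅=∅
  n10('aba'): parent n9 fail=0; on 'a' 0 → fail=1;  out ∅∪{0}={0}
  n14('aaa'): parent n13 fail=1; on 'a' 1 → fail=13;  out {4}∪{0,6}={0,4,6}
  n5('cbbc'): parent n4 fail=0; on 'c' 0 → fail=2;  out {1}∪∅={1}
  n8('cccc'): parent n7 fail=6; on 'c' 6 → fail=7;  out {2}∪∅={2}
  n11('abaa'): parent n10 fail=1; on 'a' 1 → fail=13;  out ∅∪{0,6}={0,6}
  n12('abaab'): parent n11 fail=13; on 'b' 13→1 → fail=9;  out {3}∪{5}={3,5}

Scan:
i=0 'b': node 0→0
i=1 'a': node 0→1  emit P0@[1:1]
i=2 'c': node 1→2 (via fail)
i=3 'a': node 2→1 (via fail)  emit P0@[3:3]
i=4 'c': node 1→2 (via fail)
i=5 'a': node 2→1 (via fail)  emit P0@[5:5]
i=6 'b': node 1→9  emit P5@[5:6]
i=7 'b': node 9→0 (via fail)
i=8 'a': node 0→1  emit P0@[8:8]
i=9 'a': node 1→13  emit P0@[9:9],P6@[8:9]
i=10 'b': node 13→9 (via fail)  emit P5@[9:10]
i=11 'a': node 9→10  emit P0@[11:11]
i=12 'b': node 10→9 (via fail)  emit P5@[11:12]
i=13 'a': node 9→10  emit P0@[13:13]
i=14 'a': node 10→11  emit P0@[14:14],P6@[13:14]
i=15 'b': node 11→12  emit P3@[11:15],P5@[14:15]
i=16 'a': node 12→10 (via fail)  emit P0@[16:16]
i=17 'b': node 10→9 (via fail)  emit P5@[16:17]
i=18 'a': node 9→10  emit P0@[18:18]
i=19 'a': node 10→11  emit P0@[19:19],P6@[18:19]
i=20 'b': node 11→12  emit P3@[16:20],P5@[19:20]
i=21 'c': node 12→2 (via fail)
i=22 'a': node 2→1 (via fail)  emit P0@[22:22]
i=23 'a': node 1→13  emit P0@[23:23],P6@[22:23]
i=24 'a': node 13→14  emit P0@[24:24],P4@[22:24],P6@[23:24]
i=25 'b': node 14→9 (via fail)  emit P5@[24:25]
i=26 'a': node 9→10  emit P0@[26:26]
i=27 'a': node 10→11  emit P0@[27:27],P6@[26:27]
i=28 'a': node 11→14 (via fail)  emit P0@[28:28],P4@[26:28],P6@[27:28]
i=29 'a': node 14→14 (via fail)  emit P0@[29:29],P4@[27:29],P6@[28:29]
i=30 'c': node 14→2 (via fail)
i=31 'b': node 2→3
i=32 'a': node 3→1 (via fail)  emit P0@[32:32]
i=33 'a': node 1→13  emit P0@[33:33],P6@[32:33]
i=34 'c': node 13→2 (via fail)
i=35 'a': node 2→1 (via fail)  emit P0@[35:35]
i=36 'b': node 1→9  emit P5@[35:36]
i=37 'c': node 9→2 (via fail)
i=38 'b': node 2→3

Matches: [[1,0],[3,0],[5,0],[6,5],[8,0],[9,0],[9,6],[10,5],[11,0],[12,5],[13,0],[14,0],[14,6],[15,3],[15,5],[16,0],[17,5],[18,0],[19,0],[19,6],[20,3],[20,5],[22,0],[23,0],[23,6],[24,0],[24,4],[24,6],[25,5],[26,0],[27,0],[27,6],[28,0],[28,4],[28,6],[29,0],[29,4],[29,6],[32,0],[33,0],[33,6],[35,0],[36,5]]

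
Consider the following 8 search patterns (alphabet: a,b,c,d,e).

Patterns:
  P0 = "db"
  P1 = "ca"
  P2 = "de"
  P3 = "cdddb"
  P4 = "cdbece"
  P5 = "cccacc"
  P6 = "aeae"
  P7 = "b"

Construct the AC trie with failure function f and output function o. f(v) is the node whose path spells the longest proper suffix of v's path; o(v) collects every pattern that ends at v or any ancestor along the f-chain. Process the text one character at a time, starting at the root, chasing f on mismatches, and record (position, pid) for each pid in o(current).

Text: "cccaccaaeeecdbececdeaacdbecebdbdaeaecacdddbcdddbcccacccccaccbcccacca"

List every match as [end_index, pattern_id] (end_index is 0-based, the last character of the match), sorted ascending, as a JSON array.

Construct AC machine:
Trie nodes:
  n0 'ε': a→19 b→23 c→3 d→1
  n1 'd': b→2 e→5
  n2 'db': ·  [P0 ends]
  n3 'c': a→4 c→14 d→6
  n4 'ca': ·  [P1 ends]
  n5 'de': ·  [P2 ends]
  n6 'cd': b→10 d→7
  n7 'cdd': d→8
  n8 'cddd': b→9
  n9 'cdddb': ·  [P3 ends]
  n10 'cdb': e→11
  n11 'cdbe': c→12
  n12 'cdbec': e→13
  n13 'cdbece': ·  [P4 ends]
  n14 'cc': c→15
  n15 'ccc': a→16
  n16 'ccca': c→17
  n17 'cccac': c→18
  n18 'cccacc': ·  [P5 ends]
  n19 'a': e→20
  n20 'ae': a→21
  n21 'aea': e→22
  n22 'aeae': ·  [P6 ends]
  n23 'b': ·  [P7 ends]

Failure links (BFS by depth):
  n1('d'): parent n0 fail=0; on 'd' 0 → fail=0;  out ∅∪∅=∅
  n3('c'): parent n0 fail=0; on 'c' 0 → fail=0;  out ∅∪∅=∅
  n19('a'): parent n0 fail=0; on 'a' 0 → fail=0;  out ∅∪∅=∅
  n23('b'): parent n0 fail=0; on 'b' 0 → fail=0;  out {7}∪∅={7}
  n2('db'): parent n1 fail=0; on 'b' 0 → fail=23;  out {0}∪{7}={0,7}
  n4('ca'): parent n3 fail=0; on 'a' 0 → fail=19;  out {1}∪∅={1}
  n5('de'): parent n1 fail=0; on 'e' 0 → fail=0;  out {2}∪∅={2}
  n6('cd'): parent n3 fail=0; on 'd' 0 → fail=1;  out ∅∪∅=∅
  n14('cc'): parent n3 fail=0; on 'c' 0 → fail=3;  out ∅∪∅=∅
  n20('ae'): parent n19 fail=0; on 'e' 0 → fail=0;  out ∅∪∅=∅
  n7('cdd'): parent n6 fail=1; on 'd' 1→0 → fail=1;  out ∅∪∅=∅
  n10('cdb'): parent n6 fail=1; on 'b' 1 → fail=2;  out ∅∪{0,7}={0,7}
  n15('ccc'): parent n14 fail=3; on 'c' 3 → fail=14;  out ∅∪∅=∅
  n21('aea'): parent n20 fail=0; on 'a' 0 → fail=19;  out ∅∪∅=∅
  n8('cddd'): parent n7 fail=1; on 'd' 1→0 → fail=1;  out ∅∪∅=∅
  n11('cdbe'): parent n10 fail=2; on 'e' 2→23→0 → fail=0;  out ∅∪∅=∅
  n16('ccca'): parent n15 fail=14; on 'a' 14→3 → fail=4;  out ∅∪{1}={1}
  n22('aeae'): parent n21 fail=19; on 'e' 19 → fail=20;  out {6}∪∅={6}
  n9('cdddb'): parent n8 fail=1; on 'b' 1 → fail=2;  out {3}∪{0,7}={0,3,7}
  n12('cdbec'): parent n11 fail=0; on 'c' 0 → fail=3;  out ∅∪∅=∅
  n17('cccac'): parent n16 fail=4; on 'c' 4→19→0 → fail=3;  out ∅∪∅=∅
  n13('cdbece'): parent n12 fail=3; on 'e' 3→0 → fail=0;  out {4}∪∅={4}
  n18('cccacc'): parent n17 fail=3; on 'c' 3 → fail=14;  out {5}∪∅={5}

Text stream:
[0] read 'c'  n0⇒n3
[1] read 'c'  n3⇒n14
[2] read 'c'  n14⇒n15
[3] read 'a'  n15⇒n16  ** P1@[2:3]
[4] read 'c'  n16⇒n17
[5] read 'c'  n17⇒n18  ** P5@[0:5]
[6] read 'a'  n18⇒n4 ·f  ** P1@[5:6]
[7] read 'a'  n4⇒n19 ·f
[8] read 'e'  n19⇒n20
[9] read 'e'  n20⇒n0 ·f
[10] read 'e'  n0⇒n0
[11] read 'c'  n0⇒n3
[12] read 'd'  n3⇒n6
[13] read 'b'  n6⇒n10  ** P0@[12:13],P7@[13:13]
[14] read 'e'  n10⇒n11
[15] read 'c'  n11⇒n12
[16] read 'e'  n12⇒n13  ** P4@[11:16]
[17] read 'c'  n13⇒n3 ·f
[18] read 'd'  n3⇒n6
[19] read 'e'  n6⇒n5 ·f  ** P2@[18:19]
[20] read 'a'  n5⇒n19 ·f
[21] read 'a'  n19⇒n19 ·f
[22] read 'c'  n19⇒n3 ·f
[23] read 'd'  n3⇒n6
[24] read 'b'  n6⇒n10  ** P0@[23:24],P7@[24:24]
[25] read 'e'  n10⇒n11
[26] read 'c'  n11⇒n12
[27] read 'e'  n12⇒n13  ** P4@[22:27]
[28] read 'b'  n13⇒n23 ·f  ** P7@[28:28]
[29] read 'd'  n23⇒n1 ·f
[30] read 'b'  n1⇒n2  ** P0@[29:30],P7@[30:30]
[31] read 'd'  n2⇒n1 ·f
[32] read 'a'  n1⇒n19 ·f
[33] read 'e'  n19⇒n20
[34] read 'a'  n20⇒n21
[35] read 'e'  n21⇒n22  ** P6@[32:35]
[36] read 'c'  n22⇒n3 ·f
[37] read 'a'  n3⇒n4  ** P1@[36:37]
[38] read 'c'  n4⇒n3 ·f
[39] read 'd'  n3⇒n6
[40] read 'd'  n6⇒n7
[41] read 'd'  n7⇒n8
[42] read 'b'  n8⇒n9  ** P0@[41:42],P3@[38:42],P7@[42:42]
[43] read 'c'  n9⇒n3 ·f
[44] read 'd'  n3⇒n6
[45] read 'd'  n6⇒n7
[46] read 'd'  n7⇒n8
[47] read 'b'  n8⇒n9  ** P0@[46:47],P3@[43:47],P7@[47:47]
[48] read 'c'  n9⇒n3 ·f
[49] read 'c'  n3⇒n14
[50] read 'c'  n14⇒n15
[51] read 'a'  n15⇒n16  ** P1@[50:51]
[52] read 'c'  n16⇒n17
[53] read 'c'  n17⇒n18  ** P5@[48:53]
[54] read 'c'  n18⇒n15 ·f
[55] read 'c'  n15⇒n15 ·f
[56] read 'c'  n15⇒n15 ·f
[57] read 'a'  n15⇒n16  ** P1@[56:57]
[58] read 'c'  n16⇒n17
[59] read 'c'  n17⇒n18  ** P5@[54:59]
[60] read 'b'  n18⇒n23 ·f  ** P7@[60:60]
[61] read 'c'  n23⇒n3 ·f
[62] read 'c'  n3⇒n14
[63] read 'c'  n14⇒n15
[64] read 'a'  n15⇒n16  ** P1@[63:64]
[65] read 'c'  n16⇒n17
[66] read 'c'  n17⇒n18  ** P5@[61:66]
[67] read 'a'  n18⇒n4 ·f  ** P1@[66:67]

Result: [[3,1],[5,5],[6,1],[13,0],[13,7],[16,4],[19,2],[24,0],[24,7],[27,4],[28,7],[30,0],[30,7],[35,6],[37,1],[42,0],[42,3],[42,7],[47,0],[47,3],[47,7],[51,1],[53,5],[57,1],[59,5],[60,7],[64,1],[66,5],[67,1]]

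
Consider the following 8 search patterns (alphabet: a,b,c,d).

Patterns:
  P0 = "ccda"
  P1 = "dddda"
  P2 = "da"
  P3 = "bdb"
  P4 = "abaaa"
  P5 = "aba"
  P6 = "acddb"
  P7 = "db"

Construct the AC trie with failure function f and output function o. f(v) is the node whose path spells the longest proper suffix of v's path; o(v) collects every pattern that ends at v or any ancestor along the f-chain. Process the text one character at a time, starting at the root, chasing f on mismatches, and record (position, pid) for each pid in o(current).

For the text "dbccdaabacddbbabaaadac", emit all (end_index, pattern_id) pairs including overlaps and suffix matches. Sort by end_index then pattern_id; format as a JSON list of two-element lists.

Construct AC machine:
Trie nodes:
  0='ε' goto a→14 b→11 c→1 d→5
  1='c' goto c→2
  2='cc' goto d→3
  3='ccd' goto a→4
  4='ccda' goto ·  [P0 ends]
  5='d' goto a→10 b→23 d→6
  6='dd' goto d→7
  7='ddd' goto d→8
  8='dddd' goto a→9
  9='dddda' goto ·  [P1 ends]
  10='da' goto ·  [P2 ends]
  11='b' goto d→12
  12='bd' goto b→13
  13='bdb' goto ·  [P3 ends]
  14='a' goto b→15 c→19
  15='ab' goto a→16
  16='aba' goto a→17  [P5 ends]
  17='abaa' goto a→18
  18='abaaa' goto ·  [P4 ends]
  19='ac' goto d→20
  20='acd' goto d→21
  21='acdd' goto b→22
  22='acddb' goto ·  [P6 ends]
  23='db' goto ·  [P7 ends]

BFS fail/out derivation:
  fail(1) 'c': from fail(0)=0 chase 'c': 0 ⇒ 0;  out=∅∪out(0)=∅
  fail(5) 'd': from fail(0)=0 chase 'd': 0 ⇒ 0;  out=∅∪out(0)=∅
  fail(11) 'b': from fail(0)=0 chase 'b': 0 ⇒ 0;  out=∅∪out(0)=∅
  fail(14) 'a': from fail(0)=0 chase 'a': 0 ⇒ 0;  out=∅∪out(0)=∅
  fail(2) 'cc': from fail(1)=0 chase 'c': 0 ⇒ 1;  out=∅∪out(1)=∅
  fail(6) 'dd': from fail(5)=0 chase 'd': 0 ⇒ 5;  out=∅∪out(5)=∅
  fail(10) 'da': from fail(5)=0 chase 'a': 0 ⇒ 14;  out={2}∪out(14)={2}
  fail(12) 'bd': from fail(11)=0 chase 'd': 0 ⇒ 5;  out=∅∪out(5)=∅
  fail(15) 'ab': from fail(14)=0 chase 'b': 0 ⇒ 11;  out=∅∪out(11)=∅
  fail(19) 'ac': from fail(14)=0 chase 'c': 0 ⇒ 1;  out=∅∪out(1)=∅
  fail(23) 'db': from fail(5)=0 chase 'b': 0 ⇒ 11;  out={7}∪out(11)={7}
  fail(3) 'ccd': from fail(2)=1 chase 'd': 1→0 ⇒ 5;  out=∅∪out(5)=∅
  fail(7) 'ddd': from fail(6)=5 chase 'd': 5 ⇒ 6;  out=∅∪out(6)=∅
  fail(13) 'bdb': from fail(12)=5 chase 'b': 5 ⇒ 23;  out={3}∪out(23)={3,7}
  fail(16) 'aba': from fail(15)=11 chase 'a': 11→0 ⇒ 14;  out={5}∪out(14)={5}
  fail(20) 'acd': from fail(19)=1 chase 'd': 1→0 ⇒ 5;  out=∅∪out(5)=∅
  fail(4) 'ccda': from fail(3)=5 chase 'a': 5 ⇒ 10;  out={0}∪out(10)={0,2}
  fail(8) 'dddd': from fail(7)=6 chase 'd': 6 ⇒ 7;  out=∅∪out(7)=∅
  fail(17) 'abaa': from fail(16)=14 chase 'a': 14→0 ⇒ 14;  out=∅∪out(14)=∅
  fail(21) 'acdd': from fail(20)=5 chase 'd': 5 ⇒ 6;  out=∅∪out(6)=∅
  fail(9) 'dddda': from fail(8)=7 chase 'a': 7→6→5 ⇒ 10;  out={1}∪out(10)={1,2}
  fail(18) 'abaaa': from fail(17)=14 chase 'a': 14→0 ⇒ 14;  out={4}∪out(14)={4}
  fail(22) 'acddb': from fail(21)=6 chase 'b': 6→5 ⇒ 23;  out={6}∪out(23)={6,7}

Run:
pos 0 'd': at 5
pos 1 'b': at 23  → match P7@[0:1]
pos 2 'c': at 1 ·f
pos 3 'c': at 2
pos 4 'd': at 3
pos 5 'a': at 4  → match P0@[2:5],P2@[4:5]
pos 6 'a': at 14 ·f
pos 7 'b': at 15
pos 8 'a': at 16  → match P5@[6:8]
pos 9 'c': at 19 ·f
pos 10 'd': at 20
pos 11 'd': at 21
pos 12 'b': at 22  → match P6@[8:12],P7@[11:12]
pos 13 'b': at 11 ·f
pos 14 'a': at 14 ·f
pos 15 'b': at 15
pos 16 'a': at 16  → match P5@[14:16]
pos 17 'a': at 17
pos 18 'a': at 18  → match P4@[14:18]
pos 19 'd': at 5 ·f
pos 20 'a': at 10  → match P2@[19:20]
pos 21 'c': at 19 ·f

Matches: [[1,7],[5,0],[5,2],[8,5],[12,6],[12,7],[16,5],[18,4],[20,2]]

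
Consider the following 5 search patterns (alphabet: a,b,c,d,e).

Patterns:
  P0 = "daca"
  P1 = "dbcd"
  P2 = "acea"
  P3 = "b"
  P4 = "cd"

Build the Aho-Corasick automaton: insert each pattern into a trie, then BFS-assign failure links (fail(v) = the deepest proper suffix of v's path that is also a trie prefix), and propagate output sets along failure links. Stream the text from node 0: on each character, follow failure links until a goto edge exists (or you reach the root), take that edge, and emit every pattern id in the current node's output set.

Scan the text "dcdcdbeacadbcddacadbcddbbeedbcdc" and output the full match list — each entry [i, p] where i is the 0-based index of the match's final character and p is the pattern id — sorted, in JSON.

Construct AC machine:
Trie (insert patterns):
  n0 'ε': a→8 b→12 c→13 d→1
  n1 'd': a→2 b→5
  n2 'da': c→3
  n3 'dac': a→4
  n4 'daca': ·  ←P0
  n5 'db': c→6
  n6 'dbc': d→7
  n7 'dbcd': ·  ←P1
  n8 'a': c→9
  n9 'ac': e→10
  n10 'ace': a→11
  n11 'acea': ·  ←P2
  n12 'b': ·  ←P3
  n13 'c': d→14
  n14 'cd': ·  ←P4

BFS fail/out derivation:
  fail(1) 'd': from fail(0)=0 chase 'd': 0 ⇒ 0;  out=∅∪out(0)=∅
  fail(8) 'a': from fail(0)=0 chase 'a': 0 ⇒ 0;  out=∅∪out(0)=∅
  fail(12) 'b': from fail(0)=0 chase 'b': 0 ⇒ 0;  out={3}∪out(0)={3}
  fail(13) 'c': from fail(0)=0 chase 'c': 0 ⇒ 0;  out=∅∪out(0)=∅
  fail(2) 'da': from fail(1)=0 chase 'a': 0 ⇒ 8;  out=∅∪out(8)=∅
  fail(5) 'db': from fail(1)=0 chase 'b': 0 ⇒ 12;  out=∅∪out(12)={3}
  fail(9) 'ac': from fail(8)=0 chase 'c': 0 ⇒ 13;  out=∅∪out(13)=∅
  fail(14) 'cd': from fail(13)=0 chase 'd': 0 ⇒ 1;  out={4}∪out(1)={4}
  fail(3) 'dac': from fail(2)=8 chase 'c': 8 ⇒ 9;  out=∅∪out(9)=∅
  fail(6) 'dbc': from fail(5)=12 chase 'c': 12→0 ⇒ 13;  out=∅∪out(13)=∅
  fail(10) 'ace': from fail(9)=13 chase 'e': 13→0 ⇒ 0;  out=∅∪out(0)=∅
  fail(4) 'daca': from fail(3)=9 chase 'a': 9→13→0 ⇒ 8;  out={0}∪out(8)={0}
  fail(7) 'dbcd': from fail(6)=13 chase 'd': 13 ⇒ 14;  out={1}∪out(14)={1,4}
  fail(11) 'acea': from fail(10)=0 chase 'a': 0 ⇒ 8;  out={2}∪out(8)={2}

Scan:
[0] read 'd'  n0⇒n1
[1] read 'c'  n1⇒n13 ·f
[2] read 'd'  n13⇒n14  ** P4@[1:2]
[3] read 'c'  n14⇒n13 ·f
[4] read 'd'  n13⇒n14  ** P4@[3:4]
[5] read 'b'  n14⇒n5 ·f  ** P3@[5:5]
[6] read 'e'  n5⇒n0 ·f
[7] read 'a'  n0⇒n8
[8] read 'c'  n8⇒n9
[9] read 'a'  n9⇒n8 ·f
[10] read 'd'  n8⇒n1 ·f
[11] read 'b'  n1⇒n5  ** P3@[11:11]
[12] read 'c'  n5⇒n6
[13] read 'd'  n6⇒n7  ** P1@[10:13],P4@[12:13]
[14] read 'd'  n7⇒n1 ·f
[15] read 'a'  n1⇒n2
[16] read 'c'  n2⇒n3
[17] read 'a'  n3⇒n4  ** P0@[14:17]
[18] read 'd'  n4⇒n1 ·f
[19] read 'b'  n1⇒n5  ** P3@[19:19]
[20] read 'c'  n5⇒n6
[21] read 'd'  n6⇒n7  ** P1@[18:21],P4@[20:21]
[22] read 'd'  n7⇒n1 ·f
[23] read 'b'  n1⇒n5  ** P3@[23:23]
[24] read 'b'  n5⇒n12 ·f  ** P3@[24:24]
[25] read 'e'  n12⇒n0 ·f
[26] read 'e'  n0⇒n0
[27] read 'd'  n0⇒n1
[28] read 'b'  n1⇒n5  ** P3@[28:28]
[29] read 'c'  n5⇒n6
[30] read 'd'  n6⇒n7  ** P1@[27:30],P4@[29:30]
[31] read 'c'  n7⇒n13 ·f

Matches: [[2,4],[4,4],[5,3],[11,3],[13,1],[13,4],[17,0],[19,3],[21,1],[21,4],[23,3],[24,3],[28,3],[30,1],[30,4]]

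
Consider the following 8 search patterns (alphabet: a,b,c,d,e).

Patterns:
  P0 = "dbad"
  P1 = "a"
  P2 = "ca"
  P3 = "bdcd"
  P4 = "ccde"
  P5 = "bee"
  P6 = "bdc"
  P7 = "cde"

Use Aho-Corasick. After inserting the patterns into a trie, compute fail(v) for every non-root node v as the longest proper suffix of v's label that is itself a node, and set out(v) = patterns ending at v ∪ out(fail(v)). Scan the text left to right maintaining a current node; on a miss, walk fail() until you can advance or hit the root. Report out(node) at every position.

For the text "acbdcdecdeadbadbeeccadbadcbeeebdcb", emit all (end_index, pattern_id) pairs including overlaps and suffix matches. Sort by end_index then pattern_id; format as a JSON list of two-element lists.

Build:
Trie (insert patterns):
  n0 'ε': a→5 b→8 c→6 d→1
  n1 'd': b→2
  n2 'db': a→3
  n3 'dba': d→4
  n4 'dbad': ·  [P0 ends]
  n5 'a': ·  [P1 ends]
  n6 'c': a→7 c→12 d→17
  n7 'ca': ·  [P2 ends]
  n8 'b': d→9 e→15
  n9 'bd': c→10
  n10 'bdc': d→11  [P6 ends]
  n11 'bdcd': ·  [P3 ends]
  n12 'cc': d→13
  n13 'ccd': e→14
  n14 'ccde': ·  [P4 ends]
  n15 'be': e→16
  n16 'bee': ·  [P5 ends]
  n17 'cd': e→18
  n18 'cde': ·  [P7 ends]

Failure links (BFS by depth):
  fail(1) 'd': from fail(0)=0 chase 'd': 0 ⇒ 0;  out=∅∪out(0)=∅
  fail(5) 'a': from fail(0)=0 chase 'a': 0 ⇒ 0;  out={1}∪out(0)={1}
  fail(6) 'c': from fail(0)=0 chase 'c': 0 ⇒ 0;  out=∅∪out(0)=∅
  fail(8) 'b': from fail(0)=0 chase 'b': 0 ⇒ 0;  out=∅∪out(0)=∅
  fail(2) 'db': from fail(1)=0 chase 'b': 0 ⇒ 8;  out=∅∪out(8)=∅
  fail(7) 'ca': from fail(6)=0 chase 'a': 0 ⇒ 5;  out={2}∪out(5)={1,2}
  fail(9) 'bd': from fail(8)=0 chase 'd': 0 ⇒ 1;  out=∅∪out(1)=∅
  fail(12) 'cc': from fail(6)=0 chase 'c': 0 ⇒ 6;  out=∅∪out(6)=∅
  fail(15) 'be': from fail(8)=0 chase 'e': 0 ⇒ 0;  out=∅∪out(0)=∅
  fail(17) 'cd': from fail(6)=0 chase 'd': 0 ⇒ 1;  out=∅∪out(1)=∅
  fail(3) 'dba': from fail(2)=8 chase 'a': 8→0 ⇒ 5;  out=∅∪out(5)={1}
  fail(10) 'bdc': from fail(9)=1 chase 'c': 1→0 ⇒ 6;  out={6}∪out(6)={6}
  fail(13) 'ccd': from fail(12)=6 chase 'd': 6 ⇒ 17;  out=∅∪out(17)=∅
  fail(16) 'bee': from fail(15)=0 chase 'e': 0 ⇒ 0;  out={5}∪out(0)={5}
  fail(18) 'cde': from fail(17)=1 chase 'e': 1→0 ⇒ 0;  out={7}∪out(0)={7}
  fail(4) 'dbad': from fail(3)=5 chase 'd': 5→0 ⇒ 1;  out={0}∪out(1)={0}
  fail(11) 'bdcd': from fail(10)=6 chase 'd': 6 ⇒ 17;  out={3}∪out(17)={3}
  fail(14) 'ccde': from fail(13)=17 chase 'e': 17 ⇒ 18;  out={4}∪out(18)={4,7}

Text stream:
pos 0 'a': at 5  → match P1@[0:0]
pos 1 'c': at 6 ·f
pos 2 'b': at 8 ·f
pos 3 'd': at 9
pos 4 'c': at 10  → match P6@[2:4]
pos 5 'd': at 11  → match P3@[2:5]
pos 6 'e': at 18 ·f  → match P7@[4:6]
pos 7 'c': at 6 ·f
pos 8 'd': at 17
pos 9 'e': at 18  → match P7@[7:9]
pos 10 'a': at 5 ·f  → match P1@[10:10]
pos 11 'd': at 1 ·f
pos 12 'b': at 2
pos 13 'a': at 3  → match P1@[13:13]
pos 14 'd': at 4  → match P0@[11:14]
pos 15 'b': at 2 ·f
pos 16 'e': at 15 ·f
pos 17 'e': at 16  → match P5@[15:17]
pos 18 'c': at 6 ·f
pos 19 'c': at 12
pos 20 'a': at 7 ·f  → match P1@[20:20],P2@[19:20]
pos 21 'd': at 1 ·f
pos 22 'b': at 2
pos 23 'a': at 3  → match P1@[23:23]
pos 24 'd': at 4  → match P0@[21:24]
pos 25 'c': at 6 ·f
pos 26 'b': at 8 ·f
pos 27 'e': at 15
pos 28 'e': at 16  → match P5@[26:28]
pos 29 'e': at 0 ·f
pos 30 'b': at 8
pos 31 'd': at 9
pos 32 'c': at 10  → match P6@[30:32]
pos 33 'b': at 8 ·f

All matches (sorted): [[0,1],[4,6],[5,3],[6,7],[9,7],[10,1],[13,1],[14,0],[17,5],[20,1],[20,2],[23,1],[24,0],[28,5],[32,6]]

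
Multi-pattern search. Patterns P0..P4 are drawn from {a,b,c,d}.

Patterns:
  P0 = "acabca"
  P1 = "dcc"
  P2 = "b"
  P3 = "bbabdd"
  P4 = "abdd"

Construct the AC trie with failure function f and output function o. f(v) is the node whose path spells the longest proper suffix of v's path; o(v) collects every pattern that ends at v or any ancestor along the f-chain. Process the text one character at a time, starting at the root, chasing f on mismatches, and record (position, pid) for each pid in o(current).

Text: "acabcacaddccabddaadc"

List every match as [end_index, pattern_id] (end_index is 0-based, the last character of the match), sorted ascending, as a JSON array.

Construct AC machine:
Trie nodes:
  n0 'ε': a→1 b→10 d→7
  n1 'a': b→16 c→2
  n2 'ac': a→3
  n3 'aca': b→4
  n4 'acab': c→5
  n5 'acabc': a→6
  n6 'acabca': ·  [P0 ends]
  n7 'd': c→8
  n8 'dc': c→9
  n9 'dcc': ·  [P1 ends]
  n10 'b': b→11  [P2 ends]
  n11 'bb': a→12
  n12 'bba': b→13
  n13 'bbab': d→14
  n14 'bbabd': d→15
  n15 'bbabdd': ·  [P3 ends]
  n16 'ab': d→17
  n17 'abd': d→18
  n18 'abdd': ·  [P4 ends]

Failure links (BFS by depth):
  fail(1) 'a': from fail(0)=0 chase 'a': 0 ⇒ 0;  out=∅∪out(0)=∅
  fail(7) 'd': from fail(0)=0 chase 'd': 0 ⇒ 0;  out=∅∪out(0)=∅
  fail(10) 'b': from fail(0)=0 chase 'b': 0 ⇒ 0;  out={2}∪out(0)={2}
  fail(2) 'ac': from fail(1)=0 chase 'c': 0 ⇒ 0;  out=∅∪out(0)=∅
  fail(8) 'dc': from fail(7)=0 chase 'c': 0 ⇒ 0;  out=∅∪out(0)=∅
  fail(11) 'bb': from fail(10)=0 chase 'b': 0 ⇒ 10;  out=∅∪out(10)={2}
  fail(16) 'ab': from fail(1)=0 chase 'b': 0 ⇒ 10;  out=∅∪out(10)={2}
  fail(3) 'aca': from fail(2)=0 chase 'a': 0 ⇒ 1;  out=∅∪out(1)=∅
  fail(9) 'dcc': from fail(8)=0 chase 'c': 0 ⇒ 0;  out={1}∪out(0)={1}
  fail(12) 'bba': from fail(11)=10 chase 'a': 10→0 ⇒ 1;  out=∅∪out(1)=∅
  fail(17) 'abd': from fail(16)=10 chase 'd': 10→0 ⇒ 7;  out=∅∪out(7)=∅
  fail(4) 'acab': from fail(3)=1 chase 'b': 1 ⇒ 16;  out=∅∪out(16)={2}
  fail(13) 'bbab': from fail(12)=1 chase 'b': 1 ⇒ 16;  out=∅∪out(16)={2}
  fail(18) 'abdd': from fail(17)=7 chase 'd': 7→0 ⇒ 7;  out={4}∪out(7)={4}
  fail(5) 'acabc': from fail(4)=16 chase 'c': 16→10→0 ⇒ 0;  out=∅∪out(0)=∅
  fail(14) 'bbabd': from fail(13)=16 chase 'd': 16 ⇒ 17;  out=∅∪out(17)=∅
  fail(6) 'acabca': from fail(5)=0 chase 'a': 0 ⇒ 1;  out={0}∪out(1)={0}
  fail(15) 'bbabdd': from fail(14)=17 chase 'd': 17 ⇒ 18;  out={3}∪out(18)={3,4}

Scan:
[0] read 'a'  n0⇒n1
[1] read 'c'  n1⇒n2
[2] read 'a'  n2⇒n3
[3] read 'b'  n3⇒n4  → match P2@[3:3]
[4] read 'c'  n4⇒n5
[5] read 'a'  n5⇒n6  → match P0@[0:5]
[6] read 'c'  n6⇒n2 ·f
[7] read 'a'  n2⇒n3
[8] read 'd'  n3⇒n7 ·f
[9] read 'd'  n7⇒n7 ·f
[10] read 'c'  n7⇒n8
[11] read 'c'  n8⇒n9  → match P1@[9:11]
[12] read 'a'  n9⇒n1 ·f
[13] read 'b'  n1⇒n16  → match P2@[13:13]
[14] read 'd'  n16⇒n17
[15] read 'd'  n17⇒n18  → match P4@[12:15]
[16] read 'a'  n18⇒n1 ·f
[17] read 'a'  n1⇒n1 ·f
[18] read 'd'  n1⇒n7 ·f
[19] read 'c'  n7⇒n8

Result: [[3,2],[5,0],[11,1],[13,2],[15,4]]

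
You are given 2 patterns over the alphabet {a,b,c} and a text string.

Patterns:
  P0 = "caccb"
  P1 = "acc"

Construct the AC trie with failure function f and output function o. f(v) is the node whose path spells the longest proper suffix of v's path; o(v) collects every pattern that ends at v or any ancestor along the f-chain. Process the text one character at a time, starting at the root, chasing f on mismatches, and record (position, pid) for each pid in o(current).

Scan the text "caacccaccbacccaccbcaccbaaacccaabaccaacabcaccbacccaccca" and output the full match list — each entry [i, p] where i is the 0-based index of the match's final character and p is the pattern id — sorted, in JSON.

Build:
Trie (insert patterns):
  0='ε' goto a→6 c→1
  1='c' goto a→2
  2='ca' goto c→3
  3='cac' goto c→4
  4='cacc' goto b→5
  5='caccb' goto ·  ←P0
  6='a' goto c→7
  7='ac' goto c→8
  8='acc' goto ·  ←P1

Failure links (BFS by depth):
  fail(1) 'c': from fail(0)=0 chase 'c': 0 ⇒ 0;  out=∅∪out(0)=∅
  fail(6) 'a': from fail(0)=0 chase 'a': 0 ⇒ 0;  out=∅∪out(0)=∅
  fail(2) 'ca': from fail(1)=0 chase 'a': 0 ⇒ 6;  out=∅∪out(6)=∅
  fail(7) 'ac': from fail(6)=0 chase 'c': 0 ⇒ 1;  out=∅∪out(1)=∅
  fail(3) 'cac': from fail(2)=6 chase 'c': 6 ⇒ 7;  out=∅∪out(7)=∅
  fail(8) 'acc': from fail(7)=1 chase 'c': 1→0 ⇒ 1;  out={1}∪out(1)={1}
  fail(4) 'cacc': from fail(3)=7 chase 'c': 7 ⇒ 8;  out=∅∪out(8)={1}
  fail(5) 'caccb': from fail(4)=8 chase 'b': 8→1→0 ⇒ 0;  out={0}∪out(0)={0}

Text stream:
[0] read 'c'  n0⇒n1
[1] read 'a'  n1⇒n2
[2] read 'a'  n2⇒n6 (via fail)
[3] read 'c'  n6⇒n7
[4] read 'c'  n7⇒n8  ** P1@[2:4]
[5] read 'c'  n8⇒n1 (via fail)
[6] read 'a'  n1⇒n2
[7] read 'c'  n2⇒n3
[8] read 'c'  n3⇒n4  ** P1@[6:8]
[9] read 'b'  n4⇒n5  ** P0@[5:9]
[10] read 'a'  n5⇒n6 (via fail)
[11] read 'c'  n6⇒n7
[12] read 'c'  n7⇒n8  ** P1@[10:12]
[13] read 'c'  n8⇒n1 (via fail)
[14] read 'a'  n1⇒n2
[15] read 'c'  n2⇒n3
[16] read 'c'  n3⇒n4  ** P1@[14:16]
[17] read 'b'  n4⇒n5  ** P0@[13:17]
[18] read 'c'  n5⇒n1 (via fail)
[19] read 'a'  n1⇒n2
[20] read 'c'  n2⇒n3
[21] read 'c'  n3⇒n4  ** P1@[19:21]
[22] read 'b'  n4⇒n5  ** P0@[18:22]
[23] read 'a'  n5⇒n6 (via fail)
[24] read 'a'  n6⇒n6 (via fail)
[25] read 'a'  n6⇒n6 (via fail)
[26] read 'c'  n6⇒n7
[27] read 'c'  n7⇒n8  ** P1@[25:27]
[28] read 'c'  n8⇒n1 (via fail)
[29] read 'a'  n1⇒n2
[30] read 'a'  n2⇒n6 (via fail)
[31] read 'b'  n6⇒n0 (via fail)
[32] read 'a'  n0⇒n6
[33] read 'c'  n6⇒n7
[34] read 'c'  n7⇒n8  ** P1@[32:34]
[35] read 'a'  n8⇒n2 (via fail)
[36] read 'a'  n2⇒n6 (via fail)
[37] read 'c'  n6⇒n7
[38] read 'a'  n7⇒n2 (via fail)
[39] read 'b'  n2⇒n0 (via fail)
[40] read 'c'  n0⇒n1
[41] read 'a'  n1⇒n2
[42] read 'c'  n2⇒n3
[43] read 'c'  n3⇒n4  ** P1@[41:43]
[44] read 'b'  n4⇒n5  ** P0@[40:44]
[45] read 'a'  n5⇒n6 (via fail)
[46] read 'c'  n6⇒n7
[47] read 'c'  n7⇒n8  ** P1@[45:47]
[48] read 'c'  n8⇒n1 (via fail)
[49] read 'a'  n1⇒n2
[50] read 'c'  n2⇒n3
[51] read 'c'  n3⇒n4  ** P1@[49:51]
[52] read 'c'  n4⇒n1 (via fail)
[53] read 'a'  n1⇒n2

Result: [[4,1],[8,1],[9,0],[12,1],[16,1],[17,0],[21,1],[22,0],[27,1],[34,1],[43,1],[44,0],[47,1],[51,1]]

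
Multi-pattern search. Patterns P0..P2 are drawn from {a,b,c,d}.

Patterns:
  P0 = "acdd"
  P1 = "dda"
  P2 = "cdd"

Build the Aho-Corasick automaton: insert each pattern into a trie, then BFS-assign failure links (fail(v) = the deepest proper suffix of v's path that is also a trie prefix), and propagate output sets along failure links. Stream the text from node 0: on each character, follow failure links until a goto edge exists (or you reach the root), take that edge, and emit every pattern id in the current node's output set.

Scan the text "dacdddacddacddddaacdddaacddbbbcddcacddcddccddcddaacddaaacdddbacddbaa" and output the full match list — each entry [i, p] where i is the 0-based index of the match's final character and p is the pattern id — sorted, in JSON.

Build:
Trie (insert patterns):
  n0 'ε': a→1 c→8 d→5
  n1 'a': c→2
  n2 'ac': d→3
  n3 'acd': d→4
  n4 'acdd': ·  ←P0
  n5 'd': d→6
  n6 'dd': a→7
  n7 'dda': ·  ←P1
  n8 'c': d→9
  n9 'cd': d→10
  n10 'cdd': ·  ←P2

Failure links (BFS by depth):
  n1('a'): parent n0 fail=0; on 'a' 0 → fail=0;  out ∅∪∅=∅
  n5('d'): parent n0 fail=0; on 'd' 0 → fail=0;  out ∅∪∅=∅
  n8('c'): parent n0 fail=0; on 'c' 0 → fail=0;  out ∅∪∅=∅
  n2('ac'): parent n1 fail=0; on 'c' 0 → fail=8;  out ∅∪∅=∅
  n6('dd'): parent n5 fail=0; on 'd' 0 → fail=5;  out ∅∪∅=∅
  n9('cd'): parent n8 fail=0; on 'd' 0 → fail=5;  out ∅∪∅=∅
  n3('acd'): parent n2 fail=8; on 'd' 8 → fail=9;  out ∅∪∅=∅
  n7('dda'): parent n6 fail=5; on 'a' 5→0 → fail=1;  out {1}∪∅={1}
  n10('cdd'): parent n9 fail=5; on 'd' 5 → fail=6;  out {2}∪∅={2}
  n4('acdd'): parent n3 fail=9; on 'd' 9 → fail=10;  out {0}∪{2}={0,2}

Run:
i=0 'd': node 0→5
i=1 'a': node 5→1 ·f
i=2 'c': node 1→2
i=3 'd': node 2→3
i=4 'd': node 3→4  emit P0@[1:4],P2@[2:4]
i=5 'd': node 4→6 ·f
i=6 'a': node 6→7  emit P1@[4:6]
i=7 'c': node 7→2 ·f
i=8 'd': node 2→3
i=9 'd': node 3→4  emit P0@[6:9],P2@[7:9]
i=10 'a': node 4→7 ·f  emit P1@[8:10]
i=11 'c': node 7→2 ·f
i=12 'd': node 2→3
i=13 'd': node 3→4  emit P0@[10:13],P2@[11:13]
i=14 'd': node 4→6 ·f
i=15 'd': node 6→6 ·f
i=16 'a': node 6→7  emit P1@[14:16]
i=17 'a': node 7→1 ·f
i=18 'c': node 1→2
i=19 'd': node 2→3
i=20 'd': node 3→4  emit P0@[17:20],P2@[18:20]
i=21 'd': node 4→6 ·f
i=22 'a': node 6→7  emit P1@[20:22]
i=23 'a': node 7→1 ·f
i=24 'c': node 1→2
i=25 'd': node 2→3
i=26 'd': node 3→4  emit P0@[23:26],P2@[24:26]
i=27 'b': node 4→0 ·f
i=28 'b': node 0→0
i=29 'b': node 0→0
i=30 'c': node 0→8
i=31 'd': node 8→9
i=32 'd': node 9→10  emit P2@[30:32]
i=33 'c': node 10→8 ·f
i=34 'a': node 8→1 ·f
i=35 'c': node 1→2
i=36 'd': node 2→3
i=37 'd': node 3→4  emit P0@[34:37],P2@[35:37]
i=38 'c': node 4→8 ·f
i=39 'd': node 8→9
i=40 'd': node 9→10  emit P2@[38:40]
i=41 'c': node 10→8 ·f
i=42 'c': node 8→8 ·f
i=43 'd': node 8→9
i=44 'd': node 9→10  emit P2@[42:44]
i=45 'c': node 10→8 ·f
i=46 'd': node 8→9
i=47 'd': node 9→10  emit P2@[45:47]
i=48 'a': node 10→7 ·f  emit P1@[46:48]
i=49 'a': node 7→1 ·f
i=50 'c': node 1→2
i=51 'd': node 2→3
i=52 'd': node 3→4  emit P0@[49:52],P2@[50:52]
i=53 'a': node 4→7 ·f  emit P1@[51:53]
i=54 'a': node 7→1 ·f
i=55 'a': node 1→1 ·f
i=56 'c': node 1→2
i=57 'd': node 2→3
i=58 'd': node 3→4  emit P0@[55:58],P2@[56:58]
i=59 'd': node 4→6 ·f
i=60 'b': node 6→0 ·f
i=61 'a': node 0→1
i=62 'c': node 1→2
i=63 'd': node 2→3
i=64 'd': node 3→4  emit P0@[61:64],P2@[62:64]
i=65 'b': node 4→0 ·f
i=66 'a': node 0→1
i=67 'a': node 1→1 ·f

Matches: [[4,0],[4,2],[6,1],[9,0],[9,2],[10,1],[13,0],[13,2],[16,1],[20,0],[20,2],[22,1],[26,0],[26,2],[32,2],[37,0],[37,2],[40,2],[44,2],[47,2],[48,1],[52,0],[52,2],[53,1],[58,0],[58,2],[64,0],[64,2]]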